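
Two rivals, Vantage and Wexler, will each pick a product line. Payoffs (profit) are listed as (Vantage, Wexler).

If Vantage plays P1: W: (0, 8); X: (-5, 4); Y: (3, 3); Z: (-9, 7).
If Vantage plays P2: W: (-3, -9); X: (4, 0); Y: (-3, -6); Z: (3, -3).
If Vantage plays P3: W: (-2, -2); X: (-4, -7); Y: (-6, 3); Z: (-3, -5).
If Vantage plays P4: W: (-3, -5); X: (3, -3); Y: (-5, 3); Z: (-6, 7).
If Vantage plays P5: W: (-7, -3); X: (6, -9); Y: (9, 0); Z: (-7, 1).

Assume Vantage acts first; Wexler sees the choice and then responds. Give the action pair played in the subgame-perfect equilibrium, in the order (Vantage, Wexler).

Solve by backward induction (Vantage leads).
- P1 → Wexler plays W (best of 8, 4, 3, 7); Vantage gets 0.
- P2 → Wexler plays X (best of -9, 0, -6, -3); Vantage gets 4.
- P3 → Wexler plays Y (best of -2, -7, 3, -5); Vantage gets -6.
- P4 → Wexler plays Z (best of -5, -3, 3, 7); Vantage gets -6.
- P5 → Wexler plays Z (best of -3, -9, 0, 1); Vantage gets -7.
Vantage's induced payoffs are 0, 4, -6, -6, -7, so Vantage commits to P2. Subgame-perfect outcome: (P2, X) with payoffs (4, 0).

(P2, X)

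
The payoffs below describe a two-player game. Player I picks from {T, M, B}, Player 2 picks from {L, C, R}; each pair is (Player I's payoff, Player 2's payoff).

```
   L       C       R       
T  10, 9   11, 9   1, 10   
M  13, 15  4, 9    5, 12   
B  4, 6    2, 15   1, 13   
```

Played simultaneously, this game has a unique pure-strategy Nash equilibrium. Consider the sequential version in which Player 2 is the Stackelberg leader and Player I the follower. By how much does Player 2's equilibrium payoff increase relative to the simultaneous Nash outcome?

0

Work backward from Player I's decision.
- L: Player I compares 10, 13, 4 and picks M; Player 2 would get 15.
- C: Player I compares 11, 4, 2 and picks T; Player 2 would get 9.
- R: Player I compares 1, 5, 1 and picks M; Player 2 would get 12.
Maximizing over 15, 9, 12, Player 2 chooses L. Subgame-perfect outcome: (M, L) with payoffs (13, 15).
For the simultaneous game, intersect best replies.
Player I's best replies: L→M; C→T; R→M.
Player 2's best replies: T→R; M→L; B→C.
The unique mutual best reply is (M, L), giving (13, 15).
Player 2's commitment gain: 15 − 15 = 0.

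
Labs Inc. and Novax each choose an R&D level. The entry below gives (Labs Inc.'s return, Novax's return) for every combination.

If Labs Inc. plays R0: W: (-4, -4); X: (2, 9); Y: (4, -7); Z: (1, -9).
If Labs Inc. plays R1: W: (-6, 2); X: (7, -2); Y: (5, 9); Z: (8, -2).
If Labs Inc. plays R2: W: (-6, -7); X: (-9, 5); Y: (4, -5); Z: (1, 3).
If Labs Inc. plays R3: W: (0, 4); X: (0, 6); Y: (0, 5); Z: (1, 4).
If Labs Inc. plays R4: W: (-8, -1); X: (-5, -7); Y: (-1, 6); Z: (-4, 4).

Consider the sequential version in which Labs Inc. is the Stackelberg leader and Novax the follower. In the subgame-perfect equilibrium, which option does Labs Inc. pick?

Solve by backward induction (Labs Inc. leads).
- R0 → Novax plays X (best of -4, 9, -7, -9); Labs Inc. gets 2.
- R1 → Novax plays Y (best of 2, -2, 9, -2); Labs Inc. gets 5.
- R2 → Novax plays X (best of -7, 5, -5, 3); Labs Inc. gets -9.
- R3 → Novax plays X (best of 4, 6, 5, 4); Labs Inc. gets 0.
- R4 → Novax plays Y (best of -1, -7, 6, 4); Labs Inc. gets -1.
Among 2, 5, -9, 0, -1, the best is 5 at R1. Subgame-perfect outcome: (R1, Y) with payoffs (5, 9).

R1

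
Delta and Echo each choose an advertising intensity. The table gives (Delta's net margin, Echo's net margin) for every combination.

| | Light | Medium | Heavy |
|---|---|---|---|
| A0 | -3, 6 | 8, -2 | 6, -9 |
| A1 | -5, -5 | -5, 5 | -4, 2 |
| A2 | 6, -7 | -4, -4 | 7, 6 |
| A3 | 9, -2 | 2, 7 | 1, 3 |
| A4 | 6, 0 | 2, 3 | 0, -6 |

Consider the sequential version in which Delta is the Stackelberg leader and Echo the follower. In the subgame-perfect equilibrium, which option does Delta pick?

Work backward from Echo's decision.
- A0 → Echo plays Light (best of 6, -2, -9); Delta gets -3.
- A1 → Echo plays Medium (best of -5, 5, 2); Delta gets -5.
- A2 → Echo plays Heavy (best of -7, -4, 6); Delta gets 7.
- A3 → Echo plays Medium (best of -2, 7, 3); Delta gets 2.
- A4 → Echo plays Medium (best of 0, 3, -6); Delta gets 2.
Maximizing over -3, -5, 7, 2, 2, Delta chooses A2. Subgame-perfect outcome: (A2, Heavy) with payoffs (7, 6).

A2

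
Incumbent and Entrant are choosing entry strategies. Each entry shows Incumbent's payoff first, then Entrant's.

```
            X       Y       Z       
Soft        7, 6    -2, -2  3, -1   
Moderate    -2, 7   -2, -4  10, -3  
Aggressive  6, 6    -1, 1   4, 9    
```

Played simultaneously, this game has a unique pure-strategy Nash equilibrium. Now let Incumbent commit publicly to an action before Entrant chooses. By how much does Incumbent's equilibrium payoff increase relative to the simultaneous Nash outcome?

0

Entrant best-responds to each possible Incumbent move:
- Soft: BR = X, leader payoff 7.
- Moderate: BR = X, leader payoff -2.
- Aggressive: BR = Z, leader payoff 4.
Among 7, -2, 4, the best is 7 at Soft. Subgame-perfect outcome: (Soft, X) with payoffs (7, 6).
For the simultaneous game, intersect best replies.
Incumbent's best replies: X→Soft; Y→Aggressive; Z→Moderate.
Entrant's best replies: Soft→X; Moderate→X; Aggressive→Z.
Only (Soft, X) has each player best-responding; Nash payoffs (7, 6).
Incumbent's commitment gain: 7 − 7 = 0.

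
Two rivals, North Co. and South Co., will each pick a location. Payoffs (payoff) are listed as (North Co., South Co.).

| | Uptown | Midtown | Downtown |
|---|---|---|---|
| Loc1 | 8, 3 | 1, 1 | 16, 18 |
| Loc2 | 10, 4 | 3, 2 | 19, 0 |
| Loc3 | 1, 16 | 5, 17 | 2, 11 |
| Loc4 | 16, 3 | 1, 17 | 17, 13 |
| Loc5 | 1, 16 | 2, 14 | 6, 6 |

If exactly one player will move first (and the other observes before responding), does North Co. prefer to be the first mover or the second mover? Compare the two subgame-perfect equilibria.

first

If North Co. leads: South Co.'s best replies are Loc1→Downtown, Loc2→Uptown, Loc3→Midtown, Loc4→Midtown, Loc5→Uptown; North Co.'s induced payoffs 16, 10, 5, 1, 1; outcome (Loc1, Downtown), payoffs (16, 18).
If South Co. leads: North Co.'s best replies are Uptown→Loc4, Midtown→Loc3, Downtown→Loc2; South Co.'s induced payoffs 3, 17, 0; outcome (Loc3, Midtown), payoffs (5, 17).
North Co. gets 16 moving first and 5 moving second, so North Co. prefers to move first.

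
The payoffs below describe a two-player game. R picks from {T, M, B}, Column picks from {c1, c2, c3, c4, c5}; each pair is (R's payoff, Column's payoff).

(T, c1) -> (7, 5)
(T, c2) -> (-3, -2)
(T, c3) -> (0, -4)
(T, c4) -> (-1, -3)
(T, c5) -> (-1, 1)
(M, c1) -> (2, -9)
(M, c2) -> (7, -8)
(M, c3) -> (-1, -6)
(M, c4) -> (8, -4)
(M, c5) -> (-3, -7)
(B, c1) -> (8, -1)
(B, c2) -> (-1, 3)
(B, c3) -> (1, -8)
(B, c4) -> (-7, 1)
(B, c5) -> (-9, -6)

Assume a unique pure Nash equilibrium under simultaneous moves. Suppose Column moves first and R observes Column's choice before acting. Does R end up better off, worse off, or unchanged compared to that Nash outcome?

R best-responds to each possible Column move:
- c1: R compares 7, 2, 8 and picks B; Column would get -1.
- c2: R compares -3, 7, -1 and picks M; Column would get -8.
- c3: R compares 0, -1, 1 and picks B; Column would get -8.
- c4: R compares -1, 8, -7 and picks M; Column would get -4.
- c5: R compares -1, -3, -9 and picks T; Column would get 1.
Among -1, -8, -8, -4, 1, the best is 1 at c5. Subgame-perfect outcome: (T, c5) with payoffs (-1, 1).
Now find the simultaneous Nash equilibrium.
R's best replies: c1→B; c2→M; c3→B; c4→M; c5→T.
Column's best replies: T→c1; M→c4; B→c2.
The unique mutual best reply is (M, c4), giving (8, -4).
R earns -1 sequentially versus 8 at the Nash outcome: worse off.

worse off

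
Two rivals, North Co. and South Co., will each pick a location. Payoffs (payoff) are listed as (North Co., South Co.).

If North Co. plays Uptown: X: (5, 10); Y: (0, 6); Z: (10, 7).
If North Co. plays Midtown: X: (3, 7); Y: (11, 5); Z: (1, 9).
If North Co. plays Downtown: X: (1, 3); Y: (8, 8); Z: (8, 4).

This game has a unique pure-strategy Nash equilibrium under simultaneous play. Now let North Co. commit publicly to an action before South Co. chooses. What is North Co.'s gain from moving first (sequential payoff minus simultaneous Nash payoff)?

Backward induction with North Co. moving first.
- Uptown: South Co. compares 10, 6, 7 and picks X; North Co. would get 5.
- Midtown: South Co. compares 7, 5, 9 and picks Z; North Co. would get 1.
- Downtown: South Co. compares 3, 8, 4 and picks Y; North Co. would get 8.
North Co.'s induced payoffs are 5, 1, 8, so North Co. commits to Downtown. Subgame-perfect outcome: (Downtown, Y) with payoffs (8, 8).
Now find the simultaneous Nash equilibrium.
North Co.'s best replies: X→Uptown; Y→Midtown; Z→Uptown.
South Co.'s best replies: Uptown→X; Midtown→Z; Downtown→Y.
Only (Uptown, X) has each player best-responding; Nash payoffs (5, 10).
North Co.'s commitment gain: 8 − 5 = 3.

3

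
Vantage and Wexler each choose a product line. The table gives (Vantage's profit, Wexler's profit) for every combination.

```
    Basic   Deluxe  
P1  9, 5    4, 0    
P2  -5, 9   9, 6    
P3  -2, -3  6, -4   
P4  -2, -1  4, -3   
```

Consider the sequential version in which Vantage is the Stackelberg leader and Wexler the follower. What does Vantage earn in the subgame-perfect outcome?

9

Solve by backward induction (Vantage leads).
- P1 → Wexler plays Basic (best of 5, 0); Vantage gets 9.
- P2 → Wexler plays Basic (best of 9, 6); Vantage gets -5.
- P3 → Wexler plays Basic (best of -3, -4); Vantage gets -2.
- P4 → Wexler plays Basic (best of -1, -3); Vantage gets -2.
Maximizing over 9, -5, -2, -2, Vantage chooses P1. Subgame-perfect outcome: (P1, Basic) with payoffs (9, 5).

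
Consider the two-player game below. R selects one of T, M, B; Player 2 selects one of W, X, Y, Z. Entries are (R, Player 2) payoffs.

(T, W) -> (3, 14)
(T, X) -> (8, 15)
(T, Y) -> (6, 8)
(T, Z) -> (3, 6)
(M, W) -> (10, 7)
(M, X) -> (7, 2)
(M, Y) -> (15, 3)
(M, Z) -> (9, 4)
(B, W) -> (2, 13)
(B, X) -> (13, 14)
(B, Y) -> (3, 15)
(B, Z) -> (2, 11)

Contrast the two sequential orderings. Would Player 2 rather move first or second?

first

If R leads: Player 2's best replies are T→X, M→W, B→Y; R's induced payoffs 8, 10, 3; outcome (M, W), payoffs (10, 7).
If Player 2 leads: R's best replies are W→M, X→B, Y→M, Z→M; Player 2's induced payoffs 7, 14, 3, 4; outcome (B, X), payoffs (13, 14).
Player 2 gets 14 moving first and 7 moving second, so Player 2 prefers to move first.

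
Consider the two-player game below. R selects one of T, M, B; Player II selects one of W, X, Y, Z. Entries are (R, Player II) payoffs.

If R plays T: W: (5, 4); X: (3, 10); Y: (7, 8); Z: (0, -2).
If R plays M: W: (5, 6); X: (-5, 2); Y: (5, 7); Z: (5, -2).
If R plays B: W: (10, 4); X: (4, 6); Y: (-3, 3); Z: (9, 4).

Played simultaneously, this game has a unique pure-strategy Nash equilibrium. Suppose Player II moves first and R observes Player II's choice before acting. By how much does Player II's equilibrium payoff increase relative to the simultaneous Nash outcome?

Solve by backward induction (Player II leads).
- W: BR = B, leader payoff 4.
- X: BR = B, leader payoff 6.
- Y: BR = T, leader payoff 8.
- Z: BR = B, leader payoff 4.
Maximizing over 4, 6, 8, 4, Player II chooses Y. Subgame-perfect outcome: (T, Y) with payoffs (7, 8).
For the simultaneous game, intersect best replies.
R's best replies: W→B; X→B; Y→T; Z→B.
Player II's best replies: T→X; M→Y; B→X.
Only (B, X) has each player best-responding; Nash payoffs (4, 6).
Player II's commitment gain: 8 − 6 = 2.

2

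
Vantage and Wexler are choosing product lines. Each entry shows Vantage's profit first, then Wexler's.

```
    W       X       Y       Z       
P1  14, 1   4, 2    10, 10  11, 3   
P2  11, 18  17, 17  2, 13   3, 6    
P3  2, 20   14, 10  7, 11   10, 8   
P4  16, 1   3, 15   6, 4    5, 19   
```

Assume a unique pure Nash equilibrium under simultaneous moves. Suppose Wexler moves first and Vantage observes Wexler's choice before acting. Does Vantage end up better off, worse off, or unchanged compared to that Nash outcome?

better off

Work backward from Vantage's decision.
- W: Vantage compares 14, 11, 2, 16 and picks P4; Wexler would get 1.
- X: Vantage compares 4, 17, 14, 3 and picks P2; Wexler would get 17.
- Y: Vantage compares 10, 2, 7, 6 and picks P1; Wexler would get 10.
- Z: Vantage compares 11, 3, 10, 5 and picks P1; Wexler would get 3.
Maximizing over 1, 17, 10, 3, Wexler chooses X. Subgame-perfect outcome: (P2, X) with payoffs (17, 17).
For the simultaneous game, intersect best replies.
Vantage's best replies: W→P4; X→P2; Y→P1; Z→P1.
Wexler's best replies: P1→Y; P2→W; P3→W; P4→Z.
The unique mutual best reply is (P1, Y), giving (10, 10).
Vantage earns 17 sequentially versus 10 at the Nash outcome: better off.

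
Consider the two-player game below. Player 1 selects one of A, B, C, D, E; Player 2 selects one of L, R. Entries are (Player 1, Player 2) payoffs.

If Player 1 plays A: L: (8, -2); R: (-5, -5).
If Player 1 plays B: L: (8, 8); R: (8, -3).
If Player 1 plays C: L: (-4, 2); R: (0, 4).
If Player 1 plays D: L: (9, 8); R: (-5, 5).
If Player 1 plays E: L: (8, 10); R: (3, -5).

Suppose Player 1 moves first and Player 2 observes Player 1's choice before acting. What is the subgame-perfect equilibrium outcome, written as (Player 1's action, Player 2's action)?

Player 2 best-responds to each possible Player 1 move:
- A: BR = L, leader payoff 8.
- B: BR = L, leader payoff 8.
- C: BR = R, leader payoff 0.
- D: BR = L, leader payoff 9.
- E: BR = L, leader payoff 8.
Maximizing over 8, 8, 0, 9, 8, Player 1 chooses D. Subgame-perfect outcome: (D, L) with payoffs (9, 8).

(D, L)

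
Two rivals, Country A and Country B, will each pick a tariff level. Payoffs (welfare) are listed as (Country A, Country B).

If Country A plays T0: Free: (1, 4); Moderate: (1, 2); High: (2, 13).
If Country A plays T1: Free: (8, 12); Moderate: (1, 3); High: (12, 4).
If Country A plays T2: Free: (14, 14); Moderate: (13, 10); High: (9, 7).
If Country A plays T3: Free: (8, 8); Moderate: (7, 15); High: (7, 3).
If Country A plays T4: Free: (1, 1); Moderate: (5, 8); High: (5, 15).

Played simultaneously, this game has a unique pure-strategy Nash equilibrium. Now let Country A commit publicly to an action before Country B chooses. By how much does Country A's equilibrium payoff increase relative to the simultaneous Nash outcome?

Solve by backward induction (Country A leads).
- T0 → Country B plays High (best of 4, 2, 13); Country A gets 2.
- T1 → Country B plays Free (best of 12, 3, 4); Country A gets 8.
- T2 → Country B plays Free (best of 14, 10, 7); Country A gets 14.
- T3 → Country B plays Moderate (best of 8, 15, 3); Country A gets 7.
- T4 → Country B plays High (best of 1, 8, 15); Country A gets 5.
Maximizing over 2, 8, 14, 7, 5, Country A chooses T2. Subgame-perfect outcome: (T2, Free) with payoffs (14, 14).
For the simultaneous game, intersect best replies.
Country A's best replies: Free→T2; Moderate→T2; High→T1.
Country B's best replies: T0→High; T1→Free; T2→Free; T3→Moderate; T4→High.
Only (T2, Free) has each player best-responding; Nash payoffs (14, 14).
Country A's commitment gain: 14 − 14 = 0.

0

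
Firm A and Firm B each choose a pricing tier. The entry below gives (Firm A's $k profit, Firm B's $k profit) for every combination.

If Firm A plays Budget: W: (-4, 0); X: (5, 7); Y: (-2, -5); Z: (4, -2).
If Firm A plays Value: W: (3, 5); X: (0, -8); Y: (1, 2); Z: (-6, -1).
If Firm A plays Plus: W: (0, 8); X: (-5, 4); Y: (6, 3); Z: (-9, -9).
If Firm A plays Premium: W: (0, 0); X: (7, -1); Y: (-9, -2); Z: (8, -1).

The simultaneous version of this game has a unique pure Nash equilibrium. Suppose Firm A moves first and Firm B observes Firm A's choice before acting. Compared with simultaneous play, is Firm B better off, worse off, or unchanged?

better off

Work backward from Firm B's decision.
- Budget: BR = X, leader payoff 5.
- Value: BR = W, leader payoff 3.
- Plus: BR = W, leader payoff 0.
- Premium: BR = W, leader payoff 0.
Among 5, 3, 0, 0, the best is 5 at Budget. Subgame-perfect outcome: (Budget, X) with payoffs (5, 7).
Under simultaneous play:
Firm A's best replies: W→Value; X→Premium; Y→Plus; Z→Premium.
Firm B's best replies: Budget→X; Value→W; Plus→W; Premium→W.
The unique mutual best reply is (Value, W), giving (3, 5).
Firm B earns 7 sequentially versus 5 at the Nash outcome: better off.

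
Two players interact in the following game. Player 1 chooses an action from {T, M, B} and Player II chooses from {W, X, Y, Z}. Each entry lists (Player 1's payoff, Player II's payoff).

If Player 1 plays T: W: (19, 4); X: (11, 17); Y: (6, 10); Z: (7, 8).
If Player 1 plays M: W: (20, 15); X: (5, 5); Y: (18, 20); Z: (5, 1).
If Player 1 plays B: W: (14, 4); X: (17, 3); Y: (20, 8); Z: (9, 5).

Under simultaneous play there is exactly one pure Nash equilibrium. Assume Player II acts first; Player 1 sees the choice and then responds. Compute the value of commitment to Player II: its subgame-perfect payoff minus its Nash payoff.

Player 1 best-responds to each possible Player II move:
- W: Player 1 compares 19, 20, 14 and picks M; Player II would get 15.
- X: Player 1 compares 11, 5, 17 and picks B; Player II would get 3.
- Y: Player 1 compares 6, 18, 20 and picks B; Player II would get 8.
- Z: Player 1 compares 7, 5, 9 and picks B; Player II would get 5.
Maximizing over 15, 3, 8, 5, Player II chooses W. Subgame-perfect outcome: (M, W) with payoffs (20, 15).
For the simultaneous game, intersect best replies.
Player 1's best replies: W→M; X→B; Y→B; Z→B.
Player II's best replies: T→X; M→Y; B→Y.
The unique mutual best reply is (B, Y), giving (20, 8).
Player II's commitment gain: 15 − 8 = 7.

7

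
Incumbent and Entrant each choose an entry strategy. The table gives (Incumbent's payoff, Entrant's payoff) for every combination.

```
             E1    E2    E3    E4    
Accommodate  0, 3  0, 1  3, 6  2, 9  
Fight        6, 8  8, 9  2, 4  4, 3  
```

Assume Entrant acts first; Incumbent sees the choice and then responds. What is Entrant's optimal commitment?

Solve by backward induction (Entrant leads).
- E1 → Incumbent plays Fight (best of 0, 6); Entrant gets 8.
- E2 → Incumbent plays Fight (best of 0, 8); Entrant gets 9.
- E3 → Incumbent plays Accommodate (best of 3, 2); Entrant gets 6.
- E4 → Incumbent plays Fight (best of 2, 4); Entrant gets 3.
Maximizing over 8, 9, 6, 3, Entrant chooses E2. Subgame-perfect outcome: (Fight, E2) with payoffs (8, 9).

E2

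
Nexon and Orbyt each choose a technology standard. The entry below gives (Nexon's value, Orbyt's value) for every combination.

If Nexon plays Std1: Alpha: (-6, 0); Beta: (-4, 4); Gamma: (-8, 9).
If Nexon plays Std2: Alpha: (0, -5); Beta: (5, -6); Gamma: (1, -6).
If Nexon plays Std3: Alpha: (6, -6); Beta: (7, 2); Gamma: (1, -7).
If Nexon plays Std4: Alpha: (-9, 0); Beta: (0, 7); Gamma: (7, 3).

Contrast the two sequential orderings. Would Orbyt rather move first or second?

If Nexon leads: Orbyt's best replies are Std1→Gamma, Std2→Alpha, Std3→Beta, Std4→Beta; Nexon's induced payoffs -8, 0, 7, 0; outcome (Std3, Beta), payoffs (7, 2).
If Orbyt leads: Nexon's best replies are Alpha→Std3, Beta→Std3, Gamma→Std4; Orbyt's induced payoffs -6, 2, 3; outcome (Std4, Gamma), payoffs (7, 3).
Orbyt gets 3 moving first and 2 moving second, so Orbyt prefers to move first.

first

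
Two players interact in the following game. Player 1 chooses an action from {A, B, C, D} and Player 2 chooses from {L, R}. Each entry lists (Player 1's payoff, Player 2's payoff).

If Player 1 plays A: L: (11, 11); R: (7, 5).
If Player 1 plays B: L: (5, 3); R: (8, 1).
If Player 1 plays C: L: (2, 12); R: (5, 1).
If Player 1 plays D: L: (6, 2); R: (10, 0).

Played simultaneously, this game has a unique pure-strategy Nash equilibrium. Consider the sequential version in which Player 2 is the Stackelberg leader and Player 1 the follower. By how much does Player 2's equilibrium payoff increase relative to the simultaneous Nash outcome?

0

Solve by backward induction (Player 2 leads).
- L: BR = A, leader payoff 11.
- R: BR = D, leader payoff 0.
Maximizing over 11, 0, Player 2 chooses L. Subgame-perfect outcome: (A, L) with payoffs (11, 11).
For the simultaneous game, intersect best replies.
Player 1's best replies: L→A; R→D.
Player 2's best replies: A→L; B→L; C→L; D→L.
Only (A, L) has each player best-responding; Nash payoffs (11, 11).
Player 2's commitment gain: 11 − 11 = 0.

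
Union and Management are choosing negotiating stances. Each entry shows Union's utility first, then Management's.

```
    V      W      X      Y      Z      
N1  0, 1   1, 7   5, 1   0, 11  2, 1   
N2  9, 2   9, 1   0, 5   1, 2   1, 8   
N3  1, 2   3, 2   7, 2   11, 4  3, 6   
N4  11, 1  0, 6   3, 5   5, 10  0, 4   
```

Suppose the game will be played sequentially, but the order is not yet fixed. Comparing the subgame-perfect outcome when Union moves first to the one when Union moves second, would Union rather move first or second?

first

If Union leads: Management's best replies are N1→Y, N2→Z, N3→Z, N4→Y; Union's induced payoffs 0, 1, 3, 5; outcome (N4, Y), payoffs (5, 10).
If Management leads: Union's best replies are V→N4, W→N2, X→N3, Y→N3, Z→N3; Management's induced payoffs 1, 1, 2, 4, 6; outcome (N3, Z), payoffs (3, 6).
Union gets 5 moving first and 3 moving second, so Union prefers to move first.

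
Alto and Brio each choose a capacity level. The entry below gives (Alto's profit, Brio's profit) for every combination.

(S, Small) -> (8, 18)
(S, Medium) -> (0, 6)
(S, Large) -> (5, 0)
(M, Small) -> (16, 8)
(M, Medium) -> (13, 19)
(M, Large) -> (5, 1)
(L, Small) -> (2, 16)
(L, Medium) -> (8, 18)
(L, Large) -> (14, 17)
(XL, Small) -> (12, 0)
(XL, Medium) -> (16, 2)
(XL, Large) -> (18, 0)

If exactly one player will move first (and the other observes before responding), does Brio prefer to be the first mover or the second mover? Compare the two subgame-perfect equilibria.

first

If Alto leads: Brio's best replies are S→Small, M→Medium, L→Medium, XL→Medium; Alto's induced payoffs 8, 13, 8, 16; outcome (XL, Medium), payoffs (16, 2).
If Brio leads: Alto's best replies are Small→M, Medium→XL, Large→XL; Brio's induced payoffs 8, 2, 0; outcome (M, Small), payoffs (16, 8).
Brio gets 8 moving first and 2 moving second, so Brio prefers to move first.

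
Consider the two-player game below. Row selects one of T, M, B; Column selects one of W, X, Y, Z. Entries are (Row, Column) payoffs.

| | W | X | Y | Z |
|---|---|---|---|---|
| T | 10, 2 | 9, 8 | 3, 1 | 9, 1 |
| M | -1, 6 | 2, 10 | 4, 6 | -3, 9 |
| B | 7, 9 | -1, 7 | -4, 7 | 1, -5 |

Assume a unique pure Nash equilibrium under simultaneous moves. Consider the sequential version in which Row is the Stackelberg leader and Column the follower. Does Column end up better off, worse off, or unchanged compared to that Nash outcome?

Backward induction with Row moving first.
- T: Column compares 2, 8, 1, 1 and picks X; Row would get 9.
- M: Column compares 6, 10, 6, 9 and picks X; Row would get 2.
- B: Column compares 9, 7, 7, -5 and picks W; Row would get 7.
Maximizing over 9, 2, 7, Row chooses T. Subgame-perfect outcome: (T, X) with payoffs (9, 8).
Under simultaneous play:
Row's best replies: W→T; X→T; Y→M; Z→T.
Column's best replies: T→X; M→X; B→W.
Only (T, X) has each player best-responding; Nash payoffs (9, 8).
Column earns 8 sequentially versus 8 at the Nash outcome: unchanged.

unchanged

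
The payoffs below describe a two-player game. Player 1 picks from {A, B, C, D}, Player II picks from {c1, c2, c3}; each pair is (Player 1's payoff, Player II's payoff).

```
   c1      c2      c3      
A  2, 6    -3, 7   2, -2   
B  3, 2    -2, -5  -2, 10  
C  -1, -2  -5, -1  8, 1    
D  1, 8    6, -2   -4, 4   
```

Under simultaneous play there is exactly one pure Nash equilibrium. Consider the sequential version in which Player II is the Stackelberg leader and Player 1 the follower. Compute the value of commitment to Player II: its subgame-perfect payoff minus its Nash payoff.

Solve by backward induction (Player II leads).
- c1: BR = B, leader payoff 2.
- c2: BR = D, leader payoff -2.
- c3: BR = C, leader payoff 1.
Among 2, -2, 1, the best is 2 at c1. Subgame-perfect outcome: (B, c1) with payoffs (3, 2).
Under simultaneous play:
Player 1's best replies: c1→B; c2→D; c3→C.
Player II's best replies: A→c2; B→c3; C→c3; D→c1.
The unique mutual best reply is (C, c3), giving (8, 1).
Player II's commitment gain: 2 − 1 = 1.

1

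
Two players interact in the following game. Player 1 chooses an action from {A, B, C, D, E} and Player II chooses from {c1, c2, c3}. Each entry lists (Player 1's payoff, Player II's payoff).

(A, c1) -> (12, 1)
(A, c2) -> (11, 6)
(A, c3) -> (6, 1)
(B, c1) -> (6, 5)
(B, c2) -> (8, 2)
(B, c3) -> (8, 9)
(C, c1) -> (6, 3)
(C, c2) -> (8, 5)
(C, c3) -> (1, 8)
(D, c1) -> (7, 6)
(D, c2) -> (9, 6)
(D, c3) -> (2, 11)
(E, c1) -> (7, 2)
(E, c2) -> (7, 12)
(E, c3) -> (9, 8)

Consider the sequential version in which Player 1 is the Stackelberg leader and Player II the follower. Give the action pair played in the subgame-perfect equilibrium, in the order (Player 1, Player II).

(A, c2)

Work backward from Player II's decision.
- A: BR = c2, leader payoff 11.
- B: BR = c3, leader payoff 8.
- C: BR = c3, leader payoff 1.
- D: BR = c3, leader payoff 2.
- E: BR = c2, leader payoff 7.
Maximizing over 11, 8, 1, 2, 7, Player 1 chooses A. Subgame-perfect outcome: (A, c2) with payoffs (11, 6).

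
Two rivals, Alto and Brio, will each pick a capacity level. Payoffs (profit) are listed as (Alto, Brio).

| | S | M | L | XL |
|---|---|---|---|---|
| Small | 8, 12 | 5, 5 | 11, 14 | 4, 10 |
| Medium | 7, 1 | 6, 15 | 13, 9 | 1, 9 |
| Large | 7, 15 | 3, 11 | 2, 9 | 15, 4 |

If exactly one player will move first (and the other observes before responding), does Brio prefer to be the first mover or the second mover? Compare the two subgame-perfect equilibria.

first

If Alto leads: Brio's best replies are Small→L, Medium→M, Large→S; Alto's induced payoffs 11, 6, 7; outcome (Small, L), payoffs (11, 14).
If Brio leads: Alto's best replies are S→Small, M→Medium, L→Medium, XL→Large; Brio's induced payoffs 12, 15, 9, 4; outcome (Medium, M), payoffs (6, 15).
Brio gets 15 moving first and 14 moving second, so Brio prefers to move first.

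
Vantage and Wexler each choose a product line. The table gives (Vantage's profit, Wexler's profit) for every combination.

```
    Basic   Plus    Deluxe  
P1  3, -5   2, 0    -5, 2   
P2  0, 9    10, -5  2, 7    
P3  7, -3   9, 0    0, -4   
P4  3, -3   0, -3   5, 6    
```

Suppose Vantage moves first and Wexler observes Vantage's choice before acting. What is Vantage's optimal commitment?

P3

Backward induction with Vantage moving first.
- P1 → Wexler plays Deluxe (best of -5, 0, 2); Vantage gets -5.
- P2 → Wexler plays Basic (best of 9, -5, 7); Vantage gets 0.
- P3 → Wexler plays Plus (best of -3, 0, -4); Vantage gets 9.
- P4 → Wexler plays Deluxe (best of -3, -3, 6); Vantage gets 5.
Among -5, 0, 9, 5, the best is 9 at P3. Subgame-perfect outcome: (P3, Plus) with payoffs (9, 0).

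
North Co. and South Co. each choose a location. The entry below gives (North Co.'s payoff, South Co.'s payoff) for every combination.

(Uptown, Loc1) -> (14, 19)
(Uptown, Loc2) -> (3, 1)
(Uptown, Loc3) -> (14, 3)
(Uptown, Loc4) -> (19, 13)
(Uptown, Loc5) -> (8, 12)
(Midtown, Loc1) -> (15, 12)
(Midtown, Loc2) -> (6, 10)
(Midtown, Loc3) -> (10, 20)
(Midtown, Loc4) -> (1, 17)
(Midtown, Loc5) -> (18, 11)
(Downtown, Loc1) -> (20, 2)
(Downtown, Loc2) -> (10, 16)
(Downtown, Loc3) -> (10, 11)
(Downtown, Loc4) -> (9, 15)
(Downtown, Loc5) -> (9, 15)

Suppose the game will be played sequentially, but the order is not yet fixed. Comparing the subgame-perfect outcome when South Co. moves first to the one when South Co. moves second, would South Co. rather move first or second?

second

If North Co. leads: South Co.'s best replies are Uptown→Loc1, Midtown→Loc3, Downtown→Loc2; North Co.'s induced payoffs 14, 10, 10; outcome (Uptown, Loc1), payoffs (14, 19).
If South Co. leads: North Co.'s best replies are Loc1→Downtown, Loc2→Downtown, Loc3→Uptown, Loc4→Uptown, Loc5→Midtown; South Co.'s induced payoffs 2, 16, 3, 13, 11; outcome (Downtown, Loc2), payoffs (10, 16).
South Co. gets 16 moving first and 19 moving second, so South Co. prefers to move second.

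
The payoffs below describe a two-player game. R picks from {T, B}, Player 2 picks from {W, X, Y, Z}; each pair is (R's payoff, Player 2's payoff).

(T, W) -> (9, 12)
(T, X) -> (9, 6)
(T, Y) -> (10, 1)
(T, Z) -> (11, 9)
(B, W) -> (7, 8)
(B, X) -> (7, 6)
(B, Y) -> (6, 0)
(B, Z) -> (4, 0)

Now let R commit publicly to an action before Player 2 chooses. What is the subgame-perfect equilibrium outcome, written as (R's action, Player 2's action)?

Work backward from Player 2's decision.
- T: BR = W, leader payoff 9.
- B: BR = W, leader payoff 7.
R's induced payoffs are 9, 7, so R commits to T. Subgame-perfect outcome: (T, W) with payoffs (9, 12).

(T, W)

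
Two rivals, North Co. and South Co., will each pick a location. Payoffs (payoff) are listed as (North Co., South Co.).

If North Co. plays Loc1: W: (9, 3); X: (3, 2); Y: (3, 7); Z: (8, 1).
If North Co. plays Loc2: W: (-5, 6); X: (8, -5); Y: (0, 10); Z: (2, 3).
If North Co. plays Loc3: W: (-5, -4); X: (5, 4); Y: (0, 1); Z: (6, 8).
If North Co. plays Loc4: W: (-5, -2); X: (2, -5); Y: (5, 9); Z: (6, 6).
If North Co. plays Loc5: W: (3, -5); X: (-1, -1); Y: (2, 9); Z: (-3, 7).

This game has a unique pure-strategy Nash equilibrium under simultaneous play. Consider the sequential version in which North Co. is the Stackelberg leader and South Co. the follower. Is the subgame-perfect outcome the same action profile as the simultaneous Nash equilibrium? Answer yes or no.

Work backward from South Co.'s decision.
- Loc1: South Co. compares 3, 2, 7, 1 and picks Y; North Co. would get 3.
- Loc2: South Co. compares 6, -5, 10, 3 and picks Y; North Co. would get 0.
- Loc3: South Co. compares -4, 4, 1, 8 and picks Z; North Co. would get 6.
- Loc4: South Co. compares -2, -5, 9, 6 and picks Y; North Co. would get 5.
- Loc5: South Co. compares -5, -1, 9, 7 and picks Y; North Co. would get 2.
Maximizing over 3, 0, 6, 5, 2, North Co. chooses Loc3. Subgame-perfect outcome: (Loc3, Z) with payoffs (6, 8).
Now find the simultaneous Nash equilibrium.
North Co.'s best replies: W→Loc1; X→Loc2; Y→Loc4; Z→Loc1.
South Co.'s best replies: Loc1→Y; Loc2→Y; Loc3→Z; Loc4→Y; Loc5→Y.
Only (Loc4, Y) has each player best-responding; Nash payoffs (5, 9).
Sequential outcome (Loc3, Z) differs from the Nash profile (Loc4, Y).

no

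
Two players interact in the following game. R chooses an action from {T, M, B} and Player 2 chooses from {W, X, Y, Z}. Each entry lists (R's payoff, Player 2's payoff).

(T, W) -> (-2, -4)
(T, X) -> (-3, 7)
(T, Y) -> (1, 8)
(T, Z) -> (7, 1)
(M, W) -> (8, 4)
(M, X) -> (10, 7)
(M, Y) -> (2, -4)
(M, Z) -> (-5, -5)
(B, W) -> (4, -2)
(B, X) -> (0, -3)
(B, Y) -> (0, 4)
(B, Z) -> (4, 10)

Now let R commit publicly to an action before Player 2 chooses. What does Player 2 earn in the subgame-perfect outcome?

Solve by backward induction (R leads).
- T → Player 2 plays Y (best of -4, 7, 8, 1); R gets 1.
- M → Player 2 plays X (best of 4, 7, -4, -5); R gets 10.
- B → Player 2 plays Z (best of -2, -3, 4, 10); R gets 4.
Maximizing over 1, 10, 4, R chooses M. Subgame-perfect outcome: (M, X) with payoffs (10, 7).

7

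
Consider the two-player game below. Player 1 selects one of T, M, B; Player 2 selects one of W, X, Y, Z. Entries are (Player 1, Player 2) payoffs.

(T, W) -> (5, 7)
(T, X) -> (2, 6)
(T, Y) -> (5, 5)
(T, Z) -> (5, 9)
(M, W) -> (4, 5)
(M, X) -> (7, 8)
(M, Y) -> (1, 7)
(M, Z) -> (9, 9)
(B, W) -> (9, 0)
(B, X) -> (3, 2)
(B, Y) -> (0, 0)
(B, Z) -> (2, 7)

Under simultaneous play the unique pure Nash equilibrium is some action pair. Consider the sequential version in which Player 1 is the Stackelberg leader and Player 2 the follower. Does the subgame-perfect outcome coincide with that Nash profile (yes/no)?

yes

Backward induction with Player 1 moving first.
- T: Player 2 compares 7, 6, 5, 9 and picks Z; Player 1 would get 5.
- M: Player 2 compares 5, 8, 7, 9 and picks Z; Player 1 would get 9.
- B: Player 2 compares 0, 2, 0, 7 and picks Z; Player 1 would get 2.
Player 1's induced payoffs are 5, 9, 2, so Player 1 commits to M. Subgame-perfect outcome: (M, Z) with payoffs (9, 9).
Now find the simultaneous Nash equilibrium.
Player 1's best replies: W→B; X→M; Y→T; Z→M.
Player 2's best replies: T→Z; M→Z; B→Z.
The unique mutual best reply is (M, Z), giving (9, 9).
Sequential outcome (M, Z) coincides with the Nash profile (M, Z).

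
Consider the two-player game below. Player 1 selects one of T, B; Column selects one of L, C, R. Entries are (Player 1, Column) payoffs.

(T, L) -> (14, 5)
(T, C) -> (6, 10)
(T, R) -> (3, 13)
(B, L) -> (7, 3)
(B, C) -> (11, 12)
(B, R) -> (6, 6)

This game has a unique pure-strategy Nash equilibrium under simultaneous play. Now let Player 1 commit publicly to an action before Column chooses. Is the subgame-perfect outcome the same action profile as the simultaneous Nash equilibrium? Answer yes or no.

Solve by backward induction (Player 1 leads).
- T → Column plays R (best of 5, 10, 13); Player 1 gets 3.
- B → Column plays C (best of 3, 12, 6); Player 1 gets 11.
Maximizing over 3, 11, Player 1 chooses B. Subgame-perfect outcome: (B, C) with payoffs (11, 12).
For the simultaneous game, intersect best replies.
Player 1's best replies: L→T; C→B; R→B.
Column's best replies: T→R; B→C.
Only (B, C) has each player best-responding; Nash payoffs (11, 12).
Sequential outcome (B, C) coincides with the Nash profile (B, C).

yes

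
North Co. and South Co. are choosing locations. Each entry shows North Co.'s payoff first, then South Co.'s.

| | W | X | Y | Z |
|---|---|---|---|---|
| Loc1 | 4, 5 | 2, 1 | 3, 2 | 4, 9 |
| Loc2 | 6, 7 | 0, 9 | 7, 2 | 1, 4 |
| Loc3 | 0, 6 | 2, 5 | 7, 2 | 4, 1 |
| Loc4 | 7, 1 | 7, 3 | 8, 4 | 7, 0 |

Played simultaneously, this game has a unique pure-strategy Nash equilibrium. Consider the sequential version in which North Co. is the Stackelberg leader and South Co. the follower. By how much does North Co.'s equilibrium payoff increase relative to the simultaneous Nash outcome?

Work backward from South Co.'s decision.
- Loc1 → South Co. plays Z (best of 5, 1, 2, 9); North Co. gets 4.
- Loc2 → South Co. plays X (best of 7, 9, 2, 4); North Co. gets 0.
- Loc3 → South Co. plays W (best of 6, 5, 2, 1); North Co. gets 0.
- Loc4 → South Co. plays Y (best of 1, 3, 4, 0); North Co. gets 8.
Among 4, 0, 0, 8, the best is 8 at Loc4. Subgame-perfect outcome: (Loc4, Y) with payoffs (8, 4).
Now find the simultaneous Nash equilibrium.
North Co.'s best replies: W→Loc4; X→Loc4; Y→Loc4; Z→Loc4.
South Co.'s best replies: Loc1→Z; Loc2→X; Loc3→W; Loc4→Y.
The unique mutual best reply is (Loc4, Y), giving (8, 4).
North Co.'s commitment gain: 8 − 8 = 0.

0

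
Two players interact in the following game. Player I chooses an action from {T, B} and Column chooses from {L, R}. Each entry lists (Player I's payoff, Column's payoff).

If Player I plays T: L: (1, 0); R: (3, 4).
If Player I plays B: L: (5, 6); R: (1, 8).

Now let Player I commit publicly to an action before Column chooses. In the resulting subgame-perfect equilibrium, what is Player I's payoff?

Solve by backward induction (Player I leads).
- T: Column compares 0, 4 and picks R; Player I would get 3.
- B: Column compares 6, 8 and picks R; Player I would get 1.
Among 3, 1, the best is 3 at T. Subgame-perfect outcome: (T, R) with payoffs (3, 4).

3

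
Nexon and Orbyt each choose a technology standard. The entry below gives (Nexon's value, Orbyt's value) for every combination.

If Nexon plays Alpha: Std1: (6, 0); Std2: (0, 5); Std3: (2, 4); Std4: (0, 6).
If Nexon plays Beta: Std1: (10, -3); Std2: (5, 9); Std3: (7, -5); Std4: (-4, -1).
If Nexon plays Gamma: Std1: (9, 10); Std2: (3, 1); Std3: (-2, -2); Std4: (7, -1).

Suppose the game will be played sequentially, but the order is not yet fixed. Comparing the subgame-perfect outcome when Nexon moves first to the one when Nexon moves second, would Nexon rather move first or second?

first

If Nexon leads: Orbyt's best replies are Alpha→Std4, Beta→Std2, Gamma→Std1; Nexon's induced payoffs 0, 5, 9; outcome (Gamma, Std1), payoffs (9, 10).
If Orbyt leads: Nexon's best replies are Std1→Beta, Std2→Beta, Std3→Beta, Std4→Gamma; Orbyt's induced payoffs -3, 9, -5, -1; outcome (Beta, Std2), payoffs (5, 9).
Nexon gets 9 moving first and 5 moving second, so Nexon prefers to move first.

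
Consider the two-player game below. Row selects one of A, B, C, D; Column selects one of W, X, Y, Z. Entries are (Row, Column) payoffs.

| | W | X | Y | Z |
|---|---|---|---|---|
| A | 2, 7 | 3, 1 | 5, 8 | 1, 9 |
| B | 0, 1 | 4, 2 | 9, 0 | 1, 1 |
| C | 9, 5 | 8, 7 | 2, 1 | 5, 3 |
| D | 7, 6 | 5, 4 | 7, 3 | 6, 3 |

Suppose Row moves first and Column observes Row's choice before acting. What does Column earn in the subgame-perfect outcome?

7

Backward induction with Row moving first.
- A → Column plays Z (best of 7, 1, 8, 9); Row gets 1.
- B → Column plays X (best of 1, 2, 0, 1); Row gets 4.
- C → Column plays X (best of 5, 7, 1, 3); Row gets 8.
- D → Column plays W (best of 6, 4, 3, 3); Row gets 7.
Row's induced payoffs are 1, 4, 8, 7, so Row commits to C. Subgame-perfect outcome: (C, X) with payoffs (8, 7).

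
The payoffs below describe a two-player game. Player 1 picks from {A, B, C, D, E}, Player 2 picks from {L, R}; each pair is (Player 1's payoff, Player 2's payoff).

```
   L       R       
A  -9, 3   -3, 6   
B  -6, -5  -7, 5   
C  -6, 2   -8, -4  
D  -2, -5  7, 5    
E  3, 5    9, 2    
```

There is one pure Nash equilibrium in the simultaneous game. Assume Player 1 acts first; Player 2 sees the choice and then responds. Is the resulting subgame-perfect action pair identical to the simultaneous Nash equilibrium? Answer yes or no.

Work backward from Player 2's decision.
- A → Player 2 plays R (best of 3, 6); Player 1 gets -3.
- B → Player 2 plays R (best of -5, 5); Player 1 gets -7.
- C → Player 2 plays L (best of 2, -4); Player 1 gets -6.
- D → Player 2 plays R (best of -5, 5); Player 1 gets 7.
- E → Player 2 plays L (best of 5, 2); Player 1 gets 3.
Among -3, -7, -6, 7, 3, the best is 7 at D. Subgame-perfect outcome: (D, R) with payoffs (7, 5).
Under simultaneous play:
Player 1's best replies: L→E; R→E.
Player 2's best replies: A→R; B→R; C→L; D→R; E→L.
The unique mutual best reply is (E, L), giving (3, 5).
Sequential outcome (D, R) differs from the Nash profile (E, L).

no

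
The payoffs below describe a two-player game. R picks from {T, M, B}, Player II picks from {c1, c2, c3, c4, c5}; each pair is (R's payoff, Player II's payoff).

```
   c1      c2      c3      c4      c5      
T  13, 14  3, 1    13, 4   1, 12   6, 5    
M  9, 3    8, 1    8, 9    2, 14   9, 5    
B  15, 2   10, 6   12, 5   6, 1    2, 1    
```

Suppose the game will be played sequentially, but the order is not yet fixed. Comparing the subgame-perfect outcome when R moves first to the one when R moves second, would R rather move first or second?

first

If R leads: Player II's best replies are T→c1, M→c4, B→c2; R's induced payoffs 13, 2, 10; outcome (T, c1), payoffs (13, 14).
If Player II leads: R's best replies are c1→B, c2→B, c3→T, c4→B, c5→M; Player II's induced payoffs 2, 6, 4, 1, 5; outcome (B, c2), payoffs (10, 6).
R gets 13 moving first and 10 moving second, so R prefers to move first.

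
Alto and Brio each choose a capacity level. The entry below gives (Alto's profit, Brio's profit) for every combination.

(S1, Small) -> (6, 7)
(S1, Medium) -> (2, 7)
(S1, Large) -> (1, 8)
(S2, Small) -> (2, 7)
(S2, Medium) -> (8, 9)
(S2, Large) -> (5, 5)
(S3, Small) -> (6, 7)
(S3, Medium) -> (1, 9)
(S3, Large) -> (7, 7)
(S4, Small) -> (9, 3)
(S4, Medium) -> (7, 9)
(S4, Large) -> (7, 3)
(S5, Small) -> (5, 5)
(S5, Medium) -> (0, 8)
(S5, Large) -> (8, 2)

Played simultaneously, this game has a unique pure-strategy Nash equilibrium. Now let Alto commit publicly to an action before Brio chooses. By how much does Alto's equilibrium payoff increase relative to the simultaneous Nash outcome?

0

Brio best-responds to each possible Alto move:
- S1 → Brio plays Large (best of 7, 7, 8); Alto gets 1.
- S2 → Brio plays Medium (best of 7, 9, 5); Alto gets 8.
- S3 → Brio plays Medium (best of 7, 9, 7); Alto gets 1.
- S4 → Brio plays Medium (best of 3, 9, 3); Alto gets 7.
- S5 → Brio plays Medium (best of 5, 8, 2); Alto gets 0.
Among 1, 8, 1, 7, 0, the best is 8 at S2. Subgame-perfect outcome: (S2, Medium) with payoffs (8, 9).
For the simultaneous game, intersect best replies.
Alto's best replies: Small→S4; Medium→S2; Large→S5.
Brio's best replies: S1→Large; S2→Medium; S3→Medium; S4→Medium; S5→Medium.
Only (S2, Medium) has each player best-responding; Nash payoffs (8, 9).
Alto's commitment gain: 8 − 8 = 0.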